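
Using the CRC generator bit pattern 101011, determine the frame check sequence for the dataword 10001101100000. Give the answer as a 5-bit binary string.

11100

Append 5 zeros: 1000110110000000000. Divide by 101011 (XOR where the leading bit is 1):
  pos 0: 100011 XOR 101011 = 001000
  pos 2: 100001 XOR 101011 = 001010
  pos 4: 101010 XOR 101011 = 000001
  pos 9: 100000 XOR 101011 = 001011
  pos 11: 101100 XOR 101011 = 000111
Remainder (last 5 bits) = 11100. This is the CRC / FCS.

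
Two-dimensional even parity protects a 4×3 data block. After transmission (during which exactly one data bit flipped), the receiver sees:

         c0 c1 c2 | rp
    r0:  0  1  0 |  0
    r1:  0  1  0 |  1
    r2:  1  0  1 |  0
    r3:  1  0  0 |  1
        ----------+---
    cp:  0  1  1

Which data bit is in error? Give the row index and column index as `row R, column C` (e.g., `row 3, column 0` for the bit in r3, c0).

Recompute each row's even parity and compare to rp:
  r0: data parity 1, sent rp 0 → mismatch
  r1: data parity 1, sent rp 1 → ok
  r2: data parity 0, sent rp 0 → ok
  r3: data parity 1, sent rp 1 → ok
Recompute each column's even parity and compare to cp:
  c0: data parity 0, sent cp 0 → ok
  c1: data parity 0, sent cp 1 → mismatch
  c2: data parity 1, sent cp 1 → ok
Exactly one row (r0) and one column (c1) fail → the flipped bit is at their intersection.

row 0, column 1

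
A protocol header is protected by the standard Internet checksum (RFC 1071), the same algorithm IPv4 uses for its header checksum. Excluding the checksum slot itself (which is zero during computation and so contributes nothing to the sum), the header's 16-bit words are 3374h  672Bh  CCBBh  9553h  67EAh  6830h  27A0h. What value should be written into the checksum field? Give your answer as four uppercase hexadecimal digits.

0B96

One's-complement addition (fold any carry out of bit 15 back into bit 0):
  0x3374 + 0x672B = 0x09A9F
  0x9A9F + 0xCCBB = 0x1675A → wrap carry → 0x675B
  0x675B + 0x9553 = 0x0FCAE
  0xFCAE + 0x67EA = 0x16498 → wrap carry → 0x6499
  0x6499 + 0x6830 = 0x0CCC9
  0xCCC9 + 0x27A0 = 0x0F469
One's-complement sum = 0xF469.
Checksum = ~0xF469 & 0xFFFF = 0x0B96.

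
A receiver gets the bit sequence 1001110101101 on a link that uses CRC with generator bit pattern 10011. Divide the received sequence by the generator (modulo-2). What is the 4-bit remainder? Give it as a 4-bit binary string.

0000

Modulo-2 division of 1001110101101 by 10011:
  pos 0: 10011 XOR 10011 = 00000
  pos 5: 10101 XOR 10011 = 00110
  pos 7: 11010 XOR 10011 = 01001
  pos 8: 10011 XOR 10011 = 00000
Remainder = 0000 (zero — the frame passes the CRC check).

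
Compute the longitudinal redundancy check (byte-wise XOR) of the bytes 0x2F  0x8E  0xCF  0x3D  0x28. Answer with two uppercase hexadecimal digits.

XOR the bytes together:
  start with 0x2F
  0x2F ⊕ 0x8E = 0xA1
  0xA1 ⊕ 0xCF = 0x6E
  0x6E ⊕ 0x3D = 0x53
  0x53 ⊕ 0x28 = 0x7B

7B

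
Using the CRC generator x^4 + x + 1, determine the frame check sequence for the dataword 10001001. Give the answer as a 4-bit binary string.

0110

Append 4 zeros: 100010010000. Divide by 10011 (XOR where the leading bit is 1):
  pos 0: 10001 XOR 10011 = 00010
  pos 3: 10001 XOR 10011 = 00010
  pos 6: 10000 XOR 10011 = 00011
Remainder (last 4 bits) = 0110. This is the CRC / FCS.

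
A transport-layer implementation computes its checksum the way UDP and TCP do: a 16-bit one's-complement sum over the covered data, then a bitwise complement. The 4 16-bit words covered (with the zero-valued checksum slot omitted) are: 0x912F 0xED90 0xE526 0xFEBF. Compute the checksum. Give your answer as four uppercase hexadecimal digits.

One's-complement addition (fold any carry out of bit 15 back into bit 0):
  0x912F + 0xED90 = 0x17EBF → wrap carry → 0x7EC0
  0x7EC0 + 0xE526 = 0x163E6 → wrap carry → 0x63E7
  0x63E7 + 0xFEBF = 0x162A6 → wrap carry → 0x62A7
One's-complement sum = 0x62A7.
Checksum = ~0x62A7 & 0xFFFF = 0x9D58.

9D58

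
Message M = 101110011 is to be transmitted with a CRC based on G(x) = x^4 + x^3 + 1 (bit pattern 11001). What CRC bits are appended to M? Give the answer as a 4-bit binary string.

Append 4 zeros: 1011100110000. Divide by 11001 (XOR where the leading bit is 1):
  pos 0: 10111 XOR 11001 = 01110
  pos 1: 11100 XOR 11001 = 00101
  pos 3: 10101 XOR 11001 = 01100
  pos 4: 11001 XOR 11001 = 00000
Remainder (last 4 bits) = 0000. This is the CRC / FCS.

0000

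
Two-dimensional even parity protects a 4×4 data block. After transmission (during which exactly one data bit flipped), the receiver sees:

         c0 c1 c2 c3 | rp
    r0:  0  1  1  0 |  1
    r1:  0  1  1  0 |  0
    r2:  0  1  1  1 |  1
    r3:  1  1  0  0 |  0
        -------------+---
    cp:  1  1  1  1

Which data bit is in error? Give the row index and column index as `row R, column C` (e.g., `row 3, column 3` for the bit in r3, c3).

row 0, column 1

Recompute each row's even parity and compare to rp:
  r0: data parity 0, sent rp 1 → mismatch
  r1: data parity 0, sent rp 0 → ok
  r2: data parity 1, sent rp 1 → ok
  r3: data parity 0, sent rp 0 → ok
Recompute each column's even parity and compare to cp:
  c0: data parity 1, sent cp 1 → ok
  c1: data parity 0, sent cp 1 → mismatch
  c2: data parity 1, sent cp 1 → ok
  c3: data parity 1, sent cp 1 → ok
Exactly one row (r0) and one column (c1) fail → the flipped bit is at their intersection.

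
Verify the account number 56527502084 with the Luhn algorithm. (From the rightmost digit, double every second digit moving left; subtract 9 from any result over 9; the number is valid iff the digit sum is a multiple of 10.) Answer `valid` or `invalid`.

From the right, keep odd positions and double even positions (subtract 9 from any doubled value over 9):
  doubled (positions 2,4,...): 7 4 1 4 3 → sum 19
  kept (positions 1,3,...): 4 0 0 7 5 5 → sum 21
Total = 40.
40 mod 10 = 0, so the number is valid.

valid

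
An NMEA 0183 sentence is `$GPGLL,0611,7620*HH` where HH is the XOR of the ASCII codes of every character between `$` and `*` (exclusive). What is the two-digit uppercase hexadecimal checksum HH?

XOR the ASCII codes of the payload characters:
  'G' = 0x47 → acc = 0x47
  'P' = 0x50 → acc = 0x17
  'G' = 0x47 → acc = 0x50
  'L' = 0x4C → acc = 0x1C
  'L' = 0x4C → acc = 0x50
  ',' = 0x2C → acc = 0x7C
  '0' = 0x30 → acc = 0x4C
  '6' = 0x36 → acc = 0x7A
  '1' = 0x31 → acc = 0x4B
  '1' = 0x31 → acc = 0x7A
  ',' = 0x2C → acc = 0x56
  '7' = 0x37 → acc = 0x61
  '6' = 0x36 → acc = 0x57
  '2' = 0x32 → acc = 0x65
  '0' = 0x30 → acc = 0x55
Checksum = 0x55.

55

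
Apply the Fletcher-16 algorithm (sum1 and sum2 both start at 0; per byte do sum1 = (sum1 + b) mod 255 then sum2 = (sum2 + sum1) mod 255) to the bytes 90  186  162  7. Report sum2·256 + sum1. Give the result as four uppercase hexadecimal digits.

Running sums (mod 255):
  after byte 0 (90): sum1=90, sum2=90
  after byte 1 (186): sum1=21, sum2=111
  after byte 2 (162): sum1=183, sum2=39
  after byte 3 (7): sum1=190, sum2=229
Checksum = sum2·256 + sum1 = 229·256 + 190 = 58814 = 0xE5BE.

E5BE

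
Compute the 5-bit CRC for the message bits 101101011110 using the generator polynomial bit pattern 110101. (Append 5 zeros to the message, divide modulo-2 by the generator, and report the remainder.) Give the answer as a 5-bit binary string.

00000

Append 5 zeros: 10110101111000000. Divide by 110101 (XOR where the leading bit is 1):
  pos 0: 101101 XOR 110101 = 011000
  pos 1: 110000 XOR 110101 = 000101
  pos 4: 101111 XOR 110101 = 011010
  pos 5: 110101 XOR 110101 = 000000
Remainder (last 5 bits) = 00000. This is the CRC / FCS.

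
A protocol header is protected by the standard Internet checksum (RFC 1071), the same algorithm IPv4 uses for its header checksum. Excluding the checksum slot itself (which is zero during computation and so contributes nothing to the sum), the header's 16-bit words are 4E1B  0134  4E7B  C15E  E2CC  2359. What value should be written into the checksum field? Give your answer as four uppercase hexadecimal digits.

One's-complement addition (fold any carry out of bit 15 back into bit 0):
  0x4E1B + 0x0134 = 0x04F4F
  0x4F4F + 0x4E7B = 0x09DCA
  0x9DCA + 0xC15E = 0x15F28 → wrap carry → 0x5F29
  0x5F29 + 0xE2CC = 0x141F5 → wrap carry → 0x41F6
  0x41F6 + 0x2359 = 0x0654F
One's-complement sum = 0x654F.
Checksum = ~0x654F & 0xFFFF = 0x9AB0.

9AB0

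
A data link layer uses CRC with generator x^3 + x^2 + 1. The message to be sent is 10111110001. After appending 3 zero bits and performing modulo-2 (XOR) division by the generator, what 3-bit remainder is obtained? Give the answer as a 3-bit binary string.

110

Append 3 zeros: 10111110001000. Divide by 1101 (XOR where the leading bit is 1):
  pos 0: 1011 XOR 1101 = 0110
  pos 1: 1101 XOR 1101 = 0000
  pos 5: 1100 XOR 1101 = 0001
  pos 8: 1010 XOR 1101 = 0111
  pos 9: 1110 XOR 1101 = 0011
Remainder (last 3 bits) = 110. This is the CRC / FCS.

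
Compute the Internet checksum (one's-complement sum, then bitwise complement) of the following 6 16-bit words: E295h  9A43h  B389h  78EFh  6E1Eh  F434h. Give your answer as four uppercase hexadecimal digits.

One's-complement addition (fold any carry out of bit 15 back into bit 0):
  0xE295 + 0x9A43 = 0x17CD8 → wrap carry → 0x7CD9
  0x7CD9 + 0xB389 = 0x13062 → wrap carry → 0x3063
  0x3063 + 0x78EF = 0x0A952
  0xA952 + 0x6E1E = 0x11770 → wrap carry → 0x1771
  0x1771 + 0xF434 = 0x10BA5 → wrap carry → 0x0BA6
One's-complement sum = 0x0BA6.
Checksum = ~0x0BA6 & 0xFFFF = 0xF459.

F459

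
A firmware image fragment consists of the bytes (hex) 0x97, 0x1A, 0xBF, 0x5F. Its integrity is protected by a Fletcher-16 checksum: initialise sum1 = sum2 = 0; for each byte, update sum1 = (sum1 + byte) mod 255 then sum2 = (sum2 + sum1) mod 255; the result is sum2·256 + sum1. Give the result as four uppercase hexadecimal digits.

Running sums (mod 255):
  after byte 0 (0x97): sum1=151, sum2=151
  after byte 1 (0x1A): sum1=177, sum2=73
  after byte 2 (0xBF): sum1=113, sum2=186
  after byte 3 (0x5F): sum1=208, sum2=139
Checksum = sum2·256 + sum1 = 139·256 + 208 = 35792 = 0x8BD0.

8BD0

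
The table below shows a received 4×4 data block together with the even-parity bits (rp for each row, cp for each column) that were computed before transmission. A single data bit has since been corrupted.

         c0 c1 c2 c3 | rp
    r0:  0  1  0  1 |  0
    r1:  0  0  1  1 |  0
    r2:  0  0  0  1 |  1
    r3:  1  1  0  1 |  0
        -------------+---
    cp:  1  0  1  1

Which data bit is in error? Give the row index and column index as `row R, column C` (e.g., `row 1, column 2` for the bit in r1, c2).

row 3, column 3

Recompute each row's even parity and compare to rp:
  r0: data parity 0, sent rp 0 → ok
  r1: data parity 0, sent rp 0 → ok
  r2: data parity 1, sent rp 1 → ok
  r3: data parity 1, sent rp 0 → mismatch
Recompute each column's even parity and compare to cp:
  c0: data parity 1, sent cp 1 → ok
  c1: data parity 0, sent cp 0 → ok
  c2: data parity 1, sent cp 1 → ok
  c3: data parity 0, sent cp 1 → mismatch
Exactly one row (r3) and one column (c3) fail → the flipped bit is at their intersection.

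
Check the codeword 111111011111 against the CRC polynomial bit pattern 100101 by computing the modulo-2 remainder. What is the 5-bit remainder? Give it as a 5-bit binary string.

Modulo-2 division of 111111011111 by 100101:
  pos 0: 111111 XOR 100101 = 011010
  pos 1: 110100 XOR 100101 = 010001
  pos 2: 100011 XOR 100101 = 000110
  pos 5: 110111 XOR 100101 = 010010
  pos 6: 100101 XOR 100101 = 000000
Remainder = 00000 (zero — the frame passes the CRC check).

00000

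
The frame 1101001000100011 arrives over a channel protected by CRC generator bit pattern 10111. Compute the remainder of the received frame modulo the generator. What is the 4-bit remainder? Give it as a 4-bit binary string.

0100

Modulo-2 division of 1101001000100011 by 10111:
  pos 0: 11010 XOR 10111 = 01101
  pos 1: 11010 XOR 10111 = 01101
  pos 2: 11011 XOR 10111 = 01100
  pos 3: 11000 XOR 10111 = 01111
  pos 4: 11110 XOR 10111 = 01001
  pos 5: 10010 XOR 10111 = 00101
  pos 7: 10110 XOR 10111 = 00001
  pos 11: 10011 XOR 10111 = 00100
Remainder = 0100 (nonzero — an error is detected).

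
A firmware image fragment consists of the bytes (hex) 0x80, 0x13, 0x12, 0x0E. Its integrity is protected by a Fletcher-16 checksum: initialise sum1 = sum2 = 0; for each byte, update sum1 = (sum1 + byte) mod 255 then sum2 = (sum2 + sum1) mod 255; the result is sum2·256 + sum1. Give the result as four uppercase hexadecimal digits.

6DB3

Running sums (mod 255):
  after byte 0 (0x80): sum1=128, sum2=128
  after byte 1 (0x13): sum1=147, sum2=20
  after byte 2 (0x12): sum1=165, sum2=185
  after byte 3 (0x0E): sum1=179, sum2=109
Checksum = sum2·256 + sum1 = 109·256 + 179 = 28083 = 0x6DB3.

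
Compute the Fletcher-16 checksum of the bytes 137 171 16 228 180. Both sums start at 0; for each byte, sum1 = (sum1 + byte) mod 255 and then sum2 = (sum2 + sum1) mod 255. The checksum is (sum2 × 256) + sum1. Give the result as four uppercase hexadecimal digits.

Running sums (mod 255):
  after byte 0 (137): sum1=137, sum2=137
  after byte 1 (171): sum1=53, sum2=190
  after byte 2 (16): sum1=69, sum2=4
  after byte 3 (228): sum1=42, sum2=46
  after byte 4 (180): sum1=222, sum2=13
Checksum = sum2·256 + sum1 = 13·256 + 222 = 3550 = 0x0DDE.

0DDE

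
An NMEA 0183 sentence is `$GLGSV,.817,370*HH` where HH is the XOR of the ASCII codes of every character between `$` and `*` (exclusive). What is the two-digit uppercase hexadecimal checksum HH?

6D

XOR the ASCII codes of the payload characters:
  'G' = 0x47 → acc = 0x47
  'L' = 0x4C → acc = 0x0B
  'G' = 0x47 → acc = 0x4C
  'S' = 0x53 → acc = 0x1F
  'V' = 0x56 → acc = 0x49
  ',' = 0x2C → acc = 0x65
  '.' = 0x2E → acc = 0x4B
  '8' = 0x38 → acc = 0x73
  '1' = 0x31 → acc = 0x42
  '7' = 0x37 → acc = 0x75
  ',' = 0x2C → acc = 0x59
  '3' = 0x33 → acc = 0x6A
  '7' = 0x37 → acc = 0x5D
  '0' = 0x30 → acc = 0x6D
Checksum = 0x6D.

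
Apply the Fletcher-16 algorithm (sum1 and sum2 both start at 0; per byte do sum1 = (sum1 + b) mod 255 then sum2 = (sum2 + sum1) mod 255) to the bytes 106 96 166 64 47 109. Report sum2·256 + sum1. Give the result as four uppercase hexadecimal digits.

874E

Running sums (mod 255):
  after byte 0 (106): sum1=106, sum2=106
  after byte 1 (96): sum1=202, sum2=53
  after byte 2 (166): sum1=113, sum2=166
  after byte 3 (64): sum1=177, sum2=88
  after byte 4 (47): sum1=224, sum2=57
  after byte 5 (109): sum1=78, sum2=135
Checksum = sum2·256 + sum1 = 135·256 + 78 = 34638 = 0x874E.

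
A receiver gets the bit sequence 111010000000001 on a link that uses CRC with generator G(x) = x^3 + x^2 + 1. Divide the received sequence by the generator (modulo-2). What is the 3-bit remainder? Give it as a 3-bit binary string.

Modulo-2 division of 111010000000001 by 1101:
  pos 0: 1110 XOR 1101 = 0011
  pos 2: 1110 XOR 1101 = 0011
  pos 4: 1100 XOR 1101 = 0001
  pos 7: 1000 XOR 1101 = 0101
  pos 8: 1010 XOR 1101 = 0111
  pos 9: 1110 XOR 1101 = 0011
  pos 11: 1101 XOR 1101 = 0000
Remainder = 000 (zero — the frame passes the CRC check).

000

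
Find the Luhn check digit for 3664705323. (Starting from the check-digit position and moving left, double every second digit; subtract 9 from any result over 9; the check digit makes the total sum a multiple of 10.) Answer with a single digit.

Partial digits right→left: 3 2 3 5 0 7 4 6 6 3
Double every second digit counting from the check-digit position (so the 1st, 3rd, 5th, ... of the partial from the right).
  doubled (with −9 where >9): 6 6 0 8 3 → sum 23
  kept as-is: 2 5 7 6 3 → sum 23
Total = 23 + 23 = 46.
Check digit = (10 − (46 mod 10)) mod 10 = 4.

4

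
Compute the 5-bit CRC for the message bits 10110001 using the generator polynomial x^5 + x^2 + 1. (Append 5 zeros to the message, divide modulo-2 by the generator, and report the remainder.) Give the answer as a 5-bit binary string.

Append 5 zeros: 1011000100000. Divide by 100101 (XOR where the leading bit is 1):
  pos 0: 101100 XOR 100101 = 001001
  pos 2: 100101 XOR 100101 = 000000
Remainder (last 5 bits) = 00000. This is the CRC / FCS.

00000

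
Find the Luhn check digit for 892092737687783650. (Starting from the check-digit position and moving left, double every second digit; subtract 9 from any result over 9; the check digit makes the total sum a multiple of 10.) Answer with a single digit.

Partial digits right→left: 0 5 6 3 8 7 7 8 6 7 3 7 2 9 0 2 9 8
Double every second digit counting from the check-digit position (so the 1st, 3rd, 5th, ... of the partial from the right).
  doubled (with −9 where >9): 0 3 7 5 3 6 4 0 9 → sum 37
  kept as-is: 5 3 7 8 7 7 9 2 8 → sum 56
Total = 37 + 56 = 93.
Check digit = (10 − (93 mod 10)) mod 10 = 7.

7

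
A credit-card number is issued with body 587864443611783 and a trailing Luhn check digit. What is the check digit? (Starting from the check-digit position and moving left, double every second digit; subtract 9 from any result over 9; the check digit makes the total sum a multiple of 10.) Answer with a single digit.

5

Partial digits right→left: 3 8 7 1 1 6 3 4 4 4 6 8 7 8 5
Double every second digit counting from the check-digit position (so the 1st, 3rd, 5th, ... of the partial from the right).
  doubled (with −9 where >9): 6 5 2 6 8 3 5 1 → sum 36
  kept as-is: 8 1 6 4 4 8 8 → sum 39
Total = 36 + 39 = 75.
Check digit = (10 − (75 mod 10)) mod 10 = 5.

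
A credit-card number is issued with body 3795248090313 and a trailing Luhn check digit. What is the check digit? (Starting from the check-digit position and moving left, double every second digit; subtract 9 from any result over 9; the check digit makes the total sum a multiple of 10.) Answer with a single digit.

Partial digits right→left: 3 1 3 0 9 0 8 4 2 5 9 7 3
Double every second digit counting from the check-digit position (so the 1st, 3rd, 5th, ... of the partial from the right).
  doubled (with −9 where >9): 6 6 9 7 4 9 6 → sum 47
  kept as-is: 1 0 0 4 5 7 → sum 17
Total = 47 + 17 = 64.
Check digit = (10 − (64 mod 10)) mod 10 = 6.

6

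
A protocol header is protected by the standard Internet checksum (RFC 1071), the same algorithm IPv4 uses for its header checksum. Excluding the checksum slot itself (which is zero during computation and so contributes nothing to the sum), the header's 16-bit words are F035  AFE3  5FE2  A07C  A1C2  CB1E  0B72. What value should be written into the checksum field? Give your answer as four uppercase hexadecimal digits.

One's-complement addition (fold any carry out of bit 15 back into bit 0):
  0xF035 + 0xAFE3 = 0x1A018 → wrap carry → 0xA019
  0xA019 + 0x5FE2 = 0x0FFFB
  0xFFFB + 0xA07C = 0x1A077 → wrap carry → 0xA078
  0xA078 + 0xA1C2 = 0x1423A → wrap carry → 0x423B
  0x423B + 0xCB1E = 0x10D59 → wrap carry → 0x0D5A
  0x0D5A + 0x0B72 = 0x018CC
One's-complement sum = 0x18CC.
Checksum = ~0x18CC & 0xFFFF = 0xE733.

E733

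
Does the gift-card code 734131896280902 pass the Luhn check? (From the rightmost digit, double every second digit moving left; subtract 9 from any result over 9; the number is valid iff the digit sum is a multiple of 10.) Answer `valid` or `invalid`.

valid

From the right, keep odd positions and double even positions (subtract 9 from any doubled value over 9):
  doubled (positions 2,4,...): 0 0 4 9 2 2 6 → sum 23
  kept (positions 1,3,...): 2 9 8 6 8 3 4 7 → sum 47
Total = 70.
70 mod 10 = 0, so the number is valid.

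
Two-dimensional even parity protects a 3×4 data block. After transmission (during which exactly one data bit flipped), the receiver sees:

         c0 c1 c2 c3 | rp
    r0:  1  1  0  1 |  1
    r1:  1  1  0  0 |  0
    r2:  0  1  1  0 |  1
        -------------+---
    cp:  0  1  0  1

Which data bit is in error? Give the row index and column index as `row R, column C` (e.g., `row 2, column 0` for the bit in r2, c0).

Recompute each row's even parity and compare to rp:
  r0: data parity 1, sent rp 1 → ok
  r1: data parity 0, sent rp 0 → ok
  r2: data parity 0, sent rp 1 → mismatch
Recompute each column's even parity and compare to cp:
  c0: data parity 0, sent cp 0 → ok
  c1: data parity 1, sent cp 1 → ok
  c2: data parity 1, sent cp 0 → mismatch
  c3: data parity 1, sent cp 1 → ok
Exactly one row (r2) and one column (c2) fail → the flipped bit is at their intersection.

row 2, column 2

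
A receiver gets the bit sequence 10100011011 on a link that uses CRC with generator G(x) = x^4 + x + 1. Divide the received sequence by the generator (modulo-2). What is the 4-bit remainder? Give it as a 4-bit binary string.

1010

Modulo-2 division of 10100011011 by 10011:
  pos 0: 10100 XOR 10011 = 00111
  pos 2: 11101 XOR 10011 = 01110
  pos 3: 11101 XOR 10011 = 01110
  pos 4: 11100 XOR 10011 = 01111
  pos 5: 11111 XOR 10011 = 01100
  pos 6: 11001 XOR 10011 = 01010
Remainder = 1010 (nonzero — an error is detected).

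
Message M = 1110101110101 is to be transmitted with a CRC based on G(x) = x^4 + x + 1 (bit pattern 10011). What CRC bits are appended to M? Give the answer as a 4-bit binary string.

Append 4 zeros: 11101011101010000. Divide by 10011 (XOR where the leading bit is 1):
  pos 0: 11101 XOR 10011 = 01110
  pos 1: 11100 XOR 10011 = 01111
  pos 2: 11111 XOR 10011 = 01100
  pos 3: 11001 XOR 10011 = 01010
  pos 4: 10101 XOR 10011 = 00110
  pos 6: 11001 XOR 10011 = 01010
  pos 7: 10100 XOR 10011 = 00111
  pos 9: 11110 XOR 10011 = 01101
  pos 10: 11010 XOR 10011 = 01001
  pos 11: 10010 XOR 10011 = 00001
Remainder (last 4 bits) = 0010. This is the CRC / FCS.

0010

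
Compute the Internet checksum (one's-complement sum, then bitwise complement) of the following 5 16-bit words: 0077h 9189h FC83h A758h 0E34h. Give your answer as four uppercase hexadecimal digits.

One's-complement addition (fold any carry out of bit 15 back into bit 0):
  0x0077 + 0x9189 = 0x09200
  0x9200 + 0xFC83 = 0x18E83 → wrap carry → 0x8E84
  0x8E84 + 0xA758 = 0x135DC → wrap carry → 0x35DD
  0x35DD + 0x0E34 = 0x04411
One's-complement sum = 0x4411.
Checksum = ~0x4411 & 0xFFFF = 0xBBEE.

BBEE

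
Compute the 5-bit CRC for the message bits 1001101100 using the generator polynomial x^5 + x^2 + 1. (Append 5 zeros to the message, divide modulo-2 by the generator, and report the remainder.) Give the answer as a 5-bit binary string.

10010

Append 5 zeros: 100110110000000. Divide by 100101 (XOR where the leading bit is 1):
  pos 0: 100110 XOR 100101 = 000011
  pos 4: 111100 XOR 100101 = 011001
  pos 5: 110010 XOR 100101 = 010111
  pos 6: 101110 XOR 100101 = 001011
  pos 8: 101100 XOR 100101 = 001001
Remainder (last 5 bits) = 10010. This is the CRC / FCS.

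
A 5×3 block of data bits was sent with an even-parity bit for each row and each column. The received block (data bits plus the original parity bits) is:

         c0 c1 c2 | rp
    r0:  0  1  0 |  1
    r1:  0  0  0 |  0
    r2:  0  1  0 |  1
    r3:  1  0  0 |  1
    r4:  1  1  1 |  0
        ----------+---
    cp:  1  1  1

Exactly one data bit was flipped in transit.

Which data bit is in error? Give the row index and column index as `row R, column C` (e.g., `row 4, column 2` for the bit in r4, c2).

row 4, column 0

Recompute each row's even parity and compare to rp:
  r0: data parity 1, sent rp 1 → ok
  r1: data parity 0, sent rp 0 → ok
  r2: data parity 1, sent rp 1 → ok
  r3: data parity 1, sent rp 1 → ok
  r4: data parity 1, sent rp 0 → mismatch
Recompute each column's even parity and compare to cp:
  c0: data parity 0, sent cp 1 → mismatch
  c1: data parity 1, sent cp 1 → ok
  c2: data parity 1, sent cp 1 → ok
Exactly one row (r4) and one column (c0) fail → the flipped bit is at their intersection.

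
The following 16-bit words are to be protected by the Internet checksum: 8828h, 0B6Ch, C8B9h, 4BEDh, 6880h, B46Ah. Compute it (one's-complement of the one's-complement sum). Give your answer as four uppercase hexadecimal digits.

3AD9

One's-complement addition (fold any carry out of bit 15 back into bit 0):
  0x8828 + 0x0B6C = 0x09394
  0x9394 + 0xC8B9 = 0x15C4D → wrap carry → 0x5C4E
  0x5C4E + 0x4BED = 0x0A83B
  0xA83B + 0x6880 = 0x110BB → wrap carry → 0x10BC
  0x10BC + 0xB46A = 0x0C526
One's-complement sum = 0xC526.
Checksum = ~0xC526 & 0xFFFF = 0x3AD9.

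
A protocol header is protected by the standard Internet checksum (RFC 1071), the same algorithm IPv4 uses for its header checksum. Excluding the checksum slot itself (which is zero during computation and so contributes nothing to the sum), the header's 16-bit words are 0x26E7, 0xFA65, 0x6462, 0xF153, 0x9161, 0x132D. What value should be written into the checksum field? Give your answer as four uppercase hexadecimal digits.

One's-complement addition (fold any carry out of bit 15 back into bit 0):
  0x26E7 + 0xFA65 = 0x1214C → wrap carry → 0x214D
  0x214D + 0x6462 = 0x085AF
  0x85AF + 0xF153 = 0x17702 → wrap carry → 0x7703
  0x7703 + 0x9161 = 0x10864 → wrap carry → 0x0865
  0x0865 + 0x132D = 0x01B92
One's-complement sum = 0x1B92.
Checksum = ~0x1B92 & 0xFFFF = 0xE46D.

E46D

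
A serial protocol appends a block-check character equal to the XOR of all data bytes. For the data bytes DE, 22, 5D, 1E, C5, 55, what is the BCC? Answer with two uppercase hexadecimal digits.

XOR the bytes together:
  start with 0xDE
  0xDE ⊕ 0x22 = 0xFC
  0xFC ⊕ 0x5D = 0xA1
  0xA1 ⊕ 0x1E = 0xBF
  0xBF ⊕ 0xC5 = 0x7A
  0x7A ⊕ 0x55 = 0x2F

2F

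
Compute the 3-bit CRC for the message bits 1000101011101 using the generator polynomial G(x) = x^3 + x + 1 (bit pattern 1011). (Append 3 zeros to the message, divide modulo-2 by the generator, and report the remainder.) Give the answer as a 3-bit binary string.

000

Append 3 zeros: 1000101011101000. Divide by 1011 (XOR where the leading bit is 1):
  pos 0: 1000 XOR 1011 = 0011
  pos 2: 1110 XOR 1011 = 0101
  pos 3: 1011 XOR 1011 = 0000
  pos 8: 1110 XOR 1011 = 0101
  pos 9: 1011 XOR 1011 = 0000
Remainder (last 3 bits) = 000. This is the CRC / FCS.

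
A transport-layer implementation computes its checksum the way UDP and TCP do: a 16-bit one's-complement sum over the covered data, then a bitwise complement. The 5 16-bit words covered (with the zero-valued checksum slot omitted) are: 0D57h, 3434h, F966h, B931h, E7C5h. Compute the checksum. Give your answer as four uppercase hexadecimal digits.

2416

One's-complement addition (fold any carry out of bit 15 back into bit 0):
  0x0D57 + 0x3434 = 0x0418B
  0x418B + 0xF966 = 0x13AF1 → wrap carry → 0x3AF2
  0x3AF2 + 0xB931 = 0x0F423
  0xF423 + 0xE7C5 = 0x1DBE8 → wrap carry → 0xDBE9
One's-complement sum = 0xDBE9.
Checksum = ~0xDBE9 & 0xFFFF = 0x2416.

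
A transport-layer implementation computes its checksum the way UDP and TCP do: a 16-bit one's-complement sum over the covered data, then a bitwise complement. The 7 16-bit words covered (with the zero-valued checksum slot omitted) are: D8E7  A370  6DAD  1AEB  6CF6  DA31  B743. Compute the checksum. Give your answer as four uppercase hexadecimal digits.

One's-complement addition (fold any carry out of bit 15 back into bit 0):
  0xD8E7 + 0xA370 = 0x17C57 → wrap carry → 0x7C58
  0x7C58 + 0x6DAD = 0x0EA05
  0xEA05 + 0x1AEB = 0x104F0 → wrap carry → 0x04F1
  0x04F1 + 0x6CF6 = 0x071E7
  0x71E7 + 0xDA31 = 0x14C18 → wrap carry → 0x4C19
  0x4C19 + 0xB743 = 0x1035C → wrap carry → 0x035D
One's-complement sum = 0x035D.
Checksum = ~0x035D & 0xFFFF = 0xFCA2.

FCA2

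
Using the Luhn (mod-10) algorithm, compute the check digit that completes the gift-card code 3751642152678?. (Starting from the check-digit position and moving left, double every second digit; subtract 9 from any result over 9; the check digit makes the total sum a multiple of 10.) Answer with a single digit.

3

Partial digits right→left: 8 7 6 2 5 1 2 4 6 1 5 7 3
Double every second digit counting from the check-digit position (so the 1st, 3rd, 5th, ... of the partial from the right).
  doubled (with −9 where >9): 7 3 1 4 3 1 6 → sum 25
  kept as-is: 7 2 1 4 1 7 → sum 22
Total = 25 + 22 = 47.
Check digit = (10 − (47 mod 10)) mod 10 = 3.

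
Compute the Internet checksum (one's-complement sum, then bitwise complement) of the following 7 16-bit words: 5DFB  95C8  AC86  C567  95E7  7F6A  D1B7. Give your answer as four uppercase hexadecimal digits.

One's-complement addition (fold any carry out of bit 15 back into bit 0):
  0x5DFB + 0x95C8 = 0x0F3C3
  0xF3C3 + 0xAC86 = 0x1A049 → wrap carry → 0xA04A
  0xA04A + 0xC567 = 0x165B1 → wrap carry → 0x65B2
  0x65B2 + 0x95E7 = 0x0FB99
  0xFB99 + 0x7F6A = 0x17B03 → wrap carry → 0x7B04
  0x7B04 + 0xD1B7 = 0x14CBB → wrap carry → 0x4CBC
One's-complement sum = 0x4CBC.
Checksum = ~0x4CBC & 0xFFFF = 0xB343.

B343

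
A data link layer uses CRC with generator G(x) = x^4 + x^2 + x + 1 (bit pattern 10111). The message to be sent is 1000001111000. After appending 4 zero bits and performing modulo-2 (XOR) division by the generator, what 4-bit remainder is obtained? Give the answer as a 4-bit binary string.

1011

Append 4 zeros: 10000011110000000. Divide by 10111 (XOR where the leading bit is 1):
  pos 0: 10000 XOR 10111 = 00111
  pos 2: 11101 XOR 10111 = 01010
  pos 3: 10101 XOR 10111 = 00010
  pos 6: 10110 XOR 10111 = 00001
  pos 10: 10000 XOR 10111 = 00111
  pos 12: 11100 XOR 10111 = 01011
Remainder (last 4 bits) = 1011. This is the CRC / FCS.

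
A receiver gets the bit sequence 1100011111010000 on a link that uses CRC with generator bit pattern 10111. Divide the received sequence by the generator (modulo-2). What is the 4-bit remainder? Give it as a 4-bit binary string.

0000

Modulo-2 division of 1100011111010000 by 10111:
  pos 0: 11000 XOR 10111 = 01111
  pos 1: 11111 XOR 10111 = 01000
  pos 2: 10001 XOR 10111 = 00110
  pos 4: 11011 XOR 10111 = 01100
  pos 5: 11001 XOR 10111 = 01110
  pos 6: 11100 XOR 10111 = 01011
  pos 7: 10111 XOR 10111 = 00000
Remainder = 0000 (zero — the frame passes the CRC check).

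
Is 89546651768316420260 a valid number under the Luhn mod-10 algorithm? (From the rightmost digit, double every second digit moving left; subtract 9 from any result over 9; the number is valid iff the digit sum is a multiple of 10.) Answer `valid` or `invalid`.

From the right, keep odd positions and double even positions (subtract 9 from any doubled value over 9):
  doubled (positions 2,4,...): 3 0 8 2 7 5 1 3 1 7 → sum 37
  kept (positions 1,3,...): 0 2 2 6 3 6 1 6 4 9 → sum 39
Total = 76.
76 mod 10 = 6, so the number is invalid.

invalid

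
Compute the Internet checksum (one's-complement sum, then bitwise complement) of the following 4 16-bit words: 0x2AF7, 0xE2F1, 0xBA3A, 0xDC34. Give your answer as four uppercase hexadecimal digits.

One's-complement addition (fold any carry out of bit 15 back into bit 0):
  0x2AF7 + 0xE2F1 = 0x10DE8 → wrap carry → 0x0DE9
  0x0DE9 + 0xBA3A = 0x0C823
  0xC823 + 0xDC34 = 0x1A457 → wrap carry → 0xA458
One's-complement sum = 0xA458.
Checksum = ~0xA458 & 0xFFFF = 0x5BA7.

5BA7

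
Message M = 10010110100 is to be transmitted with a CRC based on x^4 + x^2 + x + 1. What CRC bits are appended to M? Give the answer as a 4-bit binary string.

1011

Append 4 zeros: 100101101000000. Divide by 10111 (XOR where the leading bit is 1):
  pos 0: 10010 XOR 10111 = 00101
  pos 2: 10111 XOR 10111 = 00000
  pos 8: 10000 XOR 10111 = 00111
  pos 10: 11100 XOR 10111 = 01011
Remainder (last 4 bits) = 1011. This is the CRC / FCS.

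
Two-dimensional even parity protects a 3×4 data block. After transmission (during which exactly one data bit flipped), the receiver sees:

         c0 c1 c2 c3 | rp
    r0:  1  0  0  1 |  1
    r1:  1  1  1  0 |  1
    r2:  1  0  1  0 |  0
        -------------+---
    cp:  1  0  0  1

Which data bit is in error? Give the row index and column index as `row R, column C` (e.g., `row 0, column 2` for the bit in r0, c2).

row 0, column 1

Recompute each row's even parity and compare to rp:
  r0: data parity 0, sent rp 1 → mismatch
  r1: data parity 1, sent rp 1 → ok
  r2: data parity 0, sent rp 0 → ok
Recompute each column's even parity and compare to cp:
  c0: data parity 1, sent cp 1 → ok
  c1: data parity 1, sent cp 0 → mismatch
  c2: data parity 0, sent cp 0 → ok
  c3: data parity 1, sent cp 1 → ok
Exactly one row (r0) and one column (c1) fail → the flipped bit is at their intersection.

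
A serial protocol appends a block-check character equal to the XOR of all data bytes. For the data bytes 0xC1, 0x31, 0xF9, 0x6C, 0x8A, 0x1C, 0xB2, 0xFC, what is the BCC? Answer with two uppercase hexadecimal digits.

BD

XOR the bytes together:
  start with 0xC1
  0xC1 ⊕ 0x31 = 0xF0
  0xF0 ⊕ 0xF9 = 0x09
  0x09 ⊕ 0x6C = 0x65
  0x65 ⊕ 0x8A = 0xEF
  0xEF ⊕ 0x1C = 0xF3
  0xF3 ⊕ 0xB2 = 0x41
  0x41 ⊕ 0xFC = 0xBD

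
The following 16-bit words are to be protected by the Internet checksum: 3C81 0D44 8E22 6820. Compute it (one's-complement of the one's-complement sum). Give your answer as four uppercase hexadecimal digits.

BFF7

One's-complement addition (fold any carry out of bit 15 back into bit 0):
  0x3C81 + 0x0D44 = 0x049C5
  0x49C5 + 0x8E22 = 0x0D7E7
  0xD7E7 + 0x6820 = 0x14007 → wrap carry → 0x4008
One's-complement sum = 0x4008.
Checksum = ~0x4008 & 0xFFFF = 0xBFF7.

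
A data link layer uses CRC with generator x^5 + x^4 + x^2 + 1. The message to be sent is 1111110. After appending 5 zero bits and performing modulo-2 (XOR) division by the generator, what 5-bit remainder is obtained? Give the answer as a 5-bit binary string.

Append 5 zeros: 111111000000. Divide by 110101 (XOR where the leading bit is 1):
  pos 0: 111111 XOR 110101 = 001010
  pos 2: 101000 XOR 110101 = 011101
  pos 3: 111010 XOR 110101 = 001111
  pos 5: 111100 XOR 110101 = 001001
Remainder (last 5 bits) = 10010. This is the CRC / FCS.

10010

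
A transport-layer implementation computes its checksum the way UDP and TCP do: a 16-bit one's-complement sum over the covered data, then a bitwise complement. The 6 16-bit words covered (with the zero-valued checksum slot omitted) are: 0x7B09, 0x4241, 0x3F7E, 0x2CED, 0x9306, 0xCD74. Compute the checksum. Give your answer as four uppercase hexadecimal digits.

One's-complement addition (fold any carry out of bit 15 back into bit 0):
  0x7B09 + 0x4241 = 0x0BD4A
  0xBD4A + 0x3F7E = 0x0FCC8
  0xFCC8 + 0x2CED = 0x129B5 → wrap carry → 0x29B6
  0x29B6 + 0x9306 = 0x0BCBC
  0xBCBC + 0xCD74 = 0x18A30 → wrap carry → 0x8A31
One's-complement sum = 0x8A31.
Checksum = ~0x8A31 & 0xFFFF = 0x75CE.

75CE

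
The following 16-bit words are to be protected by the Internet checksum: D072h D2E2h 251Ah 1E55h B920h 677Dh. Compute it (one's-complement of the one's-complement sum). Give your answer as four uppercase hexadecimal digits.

One's-complement addition (fold any carry out of bit 15 back into bit 0):
  0xD072 + 0xD2E2 = 0x1A354 → wrap carry → 0xA355
  0xA355 + 0x251A = 0x0C86F
  0xC86F + 0x1E55 = 0x0E6C4
  0xE6C4 + 0xB920 = 0x19FE4 → wrap carry → 0x9FE5
  0x9FE5 + 0x677D = 0x10762 → wrap carry → 0x0763
One's-complement sum = 0x0763.
Checksum = ~0x0763 & 0xFFFF = 0xF89C.

F89C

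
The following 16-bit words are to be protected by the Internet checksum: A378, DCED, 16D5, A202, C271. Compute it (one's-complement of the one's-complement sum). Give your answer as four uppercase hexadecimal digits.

One's-complement addition (fold any carry out of bit 15 back into bit 0):
  0xA378 + 0xDCED = 0x18065 → wrap carry → 0x8066
  0x8066 + 0x16D5 = 0x0973B
  0x973B + 0xA202 = 0x1393D → wrap carry → 0x393E
  0x393E + 0xC271 = 0x0FBAF
One's-complement sum = 0xFBAF.
Checksum = ~0xFBAF & 0xFFFF = 0x0450.

0450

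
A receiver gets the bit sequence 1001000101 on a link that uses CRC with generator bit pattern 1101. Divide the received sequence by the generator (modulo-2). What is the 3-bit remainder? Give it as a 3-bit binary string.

Modulo-2 division of 1001000101 by 1101:
  pos 0: 1001 XOR 1101 = 0100
  pos 1: 1000 XOR 1101 = 0101
  pos 2: 1010 XOR 1101 = 0111
  pos 3: 1110 XOR 1101 = 0011
  pos 5: 1110 XOR 1101 = 0011
Remainder = 111 (nonzero — an error is detected).

111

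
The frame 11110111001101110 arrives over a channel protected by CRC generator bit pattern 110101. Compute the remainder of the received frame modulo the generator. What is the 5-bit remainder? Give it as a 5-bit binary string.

00000

Modulo-2 division of 11110111001101110 by 110101:
  pos 0: 111101 XOR 110101 = 001000
  pos 2: 100011 XOR 110101 = 010110
  pos 3: 101100 XOR 110101 = 011001
  pos 4: 110010 XOR 110101 = 000111
  pos 7: 111110 XOR 110101 = 001011
  pos 9: 101111 XOR 110101 = 011010
  pos 10: 110101 XOR 110101 = 000000
Remainder = 00000 (zero — the frame passes the CRC check).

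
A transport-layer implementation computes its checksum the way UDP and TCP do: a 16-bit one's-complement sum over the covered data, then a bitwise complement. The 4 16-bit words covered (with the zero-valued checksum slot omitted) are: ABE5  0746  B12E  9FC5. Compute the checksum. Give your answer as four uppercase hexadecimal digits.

FBDF

One's-complement addition (fold any carry out of bit 15 back into bit 0):
  0xABE5 + 0x0746 = 0x0B32B
  0xB32B + 0xB12E = 0x16459 → wrap carry → 0x645A
  0x645A + 0x9FC5 = 0x1041F → wrap carry → 0x0420
One's-complement sum = 0x0420.
Checksum = ~0x0420 & 0xFFFF = 0xFBDF.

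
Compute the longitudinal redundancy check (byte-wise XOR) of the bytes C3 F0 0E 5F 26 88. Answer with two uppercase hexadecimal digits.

CC

XOR the bytes together:
  start with 0xC3
  0xC3 ⊕ 0xF0 = 0x33
  0x33 ⊕ 0x0E = 0x3D
  0x3D ⊕ 0x5F = 0x62
  0x62 ⊕ 0x26 = 0x44
  0x44 ⊕ 0x88 = 0xCC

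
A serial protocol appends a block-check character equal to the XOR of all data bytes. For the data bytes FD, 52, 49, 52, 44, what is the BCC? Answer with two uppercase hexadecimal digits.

XOR the bytes together:
  start with 0xFD
  0xFD ⊕ 0x52 = 0xAF
  0xAF ⊕ 0x49 = 0xE6
  0xE6 ⊕ 0x52 = 0xB4
  0xB4 ⊕ 0x44 = 0xF0

F0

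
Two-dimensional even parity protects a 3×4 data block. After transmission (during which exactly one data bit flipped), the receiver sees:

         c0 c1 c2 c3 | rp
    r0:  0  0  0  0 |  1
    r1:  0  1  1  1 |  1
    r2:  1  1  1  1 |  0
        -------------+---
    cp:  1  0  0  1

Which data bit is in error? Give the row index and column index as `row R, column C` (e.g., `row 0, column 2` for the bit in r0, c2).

row 0, column 3

Recompute each row's even parity and compare to rp:
  r0: data parity 0, sent rp 1 → mismatch
  r1: data parity 1, sent rp 1 → ok
  r2: data parity 0, sent rp 0 → ok
Recompute each column's even parity and compare to cp:
  c0: data parity 1, sent cp 1 → ok
  c1: data parity 0, sent cp 0 → ok
  c2: data parity 0, sent cp 0 → ok
  c3: data parity 0, sent cp 1 → mismatch
Exactly one row (r0) and one column (c3) fail → the flipped bit is at their intersection.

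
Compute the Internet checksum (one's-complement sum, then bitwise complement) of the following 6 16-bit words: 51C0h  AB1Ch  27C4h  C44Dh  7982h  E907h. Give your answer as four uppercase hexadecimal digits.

B486

One's-complement addition (fold any carry out of bit 15 back into bit 0):
  0x51C0 + 0xAB1C = 0x0FCDC
  0xFCDC + 0x27C4 = 0x124A0 → wrap carry → 0x24A1
  0x24A1 + 0xC44D = 0x0E8EE
  0xE8EE + 0x7982 = 0x16270 → wrap carry → 0x6271
  0x6271 + 0xE907 = 0x14B78 → wrap carry → 0x4B79
One's-complement sum = 0x4B79.
Checksum = ~0x4B79 & 0xFFFF = 0xB486.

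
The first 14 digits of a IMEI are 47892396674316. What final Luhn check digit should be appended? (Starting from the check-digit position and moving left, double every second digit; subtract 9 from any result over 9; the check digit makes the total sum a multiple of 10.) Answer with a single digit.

Partial digits right→left: 6 1 3 4 7 6 6 9 3 2 9 8 7 4
Double every second digit counting from the check-digit position (so the 1st, 3rd, 5th, ... of the partial from the right).
  doubled (with −9 where >9): 3 6 5 3 6 9 5 → sum 37
  kept as-is: 1 4 6 9 2 8 4 → sum 34
Total = 37 + 34 = 71.
Check digit = (10 − (71 mod 10)) mod 10 = 9.

9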